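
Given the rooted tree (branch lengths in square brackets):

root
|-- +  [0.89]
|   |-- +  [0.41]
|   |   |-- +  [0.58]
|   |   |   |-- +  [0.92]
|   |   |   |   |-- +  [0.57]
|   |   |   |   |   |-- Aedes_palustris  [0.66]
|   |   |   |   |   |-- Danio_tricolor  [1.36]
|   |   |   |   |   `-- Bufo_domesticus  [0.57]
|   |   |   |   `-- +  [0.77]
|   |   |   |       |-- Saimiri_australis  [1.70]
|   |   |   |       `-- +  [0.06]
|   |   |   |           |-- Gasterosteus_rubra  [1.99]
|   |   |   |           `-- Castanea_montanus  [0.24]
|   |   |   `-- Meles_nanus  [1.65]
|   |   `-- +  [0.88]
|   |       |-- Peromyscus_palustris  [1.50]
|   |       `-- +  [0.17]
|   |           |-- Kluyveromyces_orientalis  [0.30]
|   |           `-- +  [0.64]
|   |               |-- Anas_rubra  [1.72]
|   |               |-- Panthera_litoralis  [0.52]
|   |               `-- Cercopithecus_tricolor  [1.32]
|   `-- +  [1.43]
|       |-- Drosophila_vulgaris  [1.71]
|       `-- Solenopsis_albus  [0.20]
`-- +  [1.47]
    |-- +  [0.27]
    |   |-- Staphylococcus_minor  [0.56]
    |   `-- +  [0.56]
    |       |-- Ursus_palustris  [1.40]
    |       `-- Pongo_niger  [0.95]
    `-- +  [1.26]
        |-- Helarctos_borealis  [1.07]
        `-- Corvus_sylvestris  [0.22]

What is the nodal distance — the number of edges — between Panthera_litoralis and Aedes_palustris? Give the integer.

The MRCA of Panthera_litoralis and Aedes_palustris is the node subtending ((((Aedes_palustris,Danio_tricolor,Bufo_domesticus),(Saimiri_australis,(Gasterosteus_rubra,Castanea_montanus))),Meles_nanus),(Peromyscus_palustris,(Kluyveromyces_orientalis,(Anas_rubra,Panthera_litoralis,Cercopithecus_tricolor)))).
From Panthera_litoralis up to that node: 4 branches. From Aedes_palustris up to the same node: 4 branches. Total: 4 + 4 = 8.

8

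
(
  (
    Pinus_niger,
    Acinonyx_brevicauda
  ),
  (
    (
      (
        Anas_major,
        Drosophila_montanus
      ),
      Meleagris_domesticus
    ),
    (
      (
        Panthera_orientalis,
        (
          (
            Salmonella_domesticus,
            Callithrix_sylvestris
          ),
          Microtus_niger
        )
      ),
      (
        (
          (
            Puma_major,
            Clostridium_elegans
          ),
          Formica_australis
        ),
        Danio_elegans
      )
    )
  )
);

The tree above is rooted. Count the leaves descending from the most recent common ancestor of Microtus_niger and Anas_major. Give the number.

The MRCA of Microtus_niger and Anas_major is the node subtending (((Anas_major,Drosophila_montanus),Meleagris_domesticus),((Panthera_orientalis,((Salmonella_domesticus,Callithrix_sylvestris),Microtus_niger)),(((Puma_major,Clostridium_elegans),Formica_australis),Danio_elegans))).
That clade contains 11 terminal taxa: Anas_major, Callithrix_sylvestris, Clostridium_elegans, Danio_elegans, Drosophila_montanus, Formica_australis, Meleagris_domesticus, Microtus_niger, Panthera_orientalis, Puma_major, Salmonella_domesticus.

11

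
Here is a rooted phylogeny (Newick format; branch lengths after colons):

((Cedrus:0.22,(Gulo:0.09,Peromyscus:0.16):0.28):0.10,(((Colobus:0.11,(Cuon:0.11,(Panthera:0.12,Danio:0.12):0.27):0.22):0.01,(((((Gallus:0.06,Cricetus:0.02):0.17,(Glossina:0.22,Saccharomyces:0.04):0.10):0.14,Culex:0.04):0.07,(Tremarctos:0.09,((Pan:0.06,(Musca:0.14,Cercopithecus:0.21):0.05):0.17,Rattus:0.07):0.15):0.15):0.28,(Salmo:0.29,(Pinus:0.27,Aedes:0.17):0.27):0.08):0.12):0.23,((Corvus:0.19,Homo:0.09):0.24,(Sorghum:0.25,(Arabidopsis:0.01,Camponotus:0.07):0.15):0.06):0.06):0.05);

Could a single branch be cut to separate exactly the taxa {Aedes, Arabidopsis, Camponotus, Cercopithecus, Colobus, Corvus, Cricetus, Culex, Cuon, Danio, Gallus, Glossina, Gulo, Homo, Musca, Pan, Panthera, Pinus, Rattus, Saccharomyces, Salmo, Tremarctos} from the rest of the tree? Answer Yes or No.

No

The MRCA of the listed taxa is the root, so the smallest clade containing them is the whole tree.
That clade also contains Cedrus, Peromyscus, Sorghum, which are not in the proposed group, so the group is not monophyletic.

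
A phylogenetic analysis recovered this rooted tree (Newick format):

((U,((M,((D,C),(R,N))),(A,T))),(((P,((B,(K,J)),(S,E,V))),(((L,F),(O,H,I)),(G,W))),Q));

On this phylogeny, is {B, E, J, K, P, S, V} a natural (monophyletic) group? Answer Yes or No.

Yes

The most recent common ancestor of these taxa subtends (P,((B,(K,J)),(S,E,V))).
That clade has exactly 7 tips — every listed taxon and nothing else — so the group is monophyletic.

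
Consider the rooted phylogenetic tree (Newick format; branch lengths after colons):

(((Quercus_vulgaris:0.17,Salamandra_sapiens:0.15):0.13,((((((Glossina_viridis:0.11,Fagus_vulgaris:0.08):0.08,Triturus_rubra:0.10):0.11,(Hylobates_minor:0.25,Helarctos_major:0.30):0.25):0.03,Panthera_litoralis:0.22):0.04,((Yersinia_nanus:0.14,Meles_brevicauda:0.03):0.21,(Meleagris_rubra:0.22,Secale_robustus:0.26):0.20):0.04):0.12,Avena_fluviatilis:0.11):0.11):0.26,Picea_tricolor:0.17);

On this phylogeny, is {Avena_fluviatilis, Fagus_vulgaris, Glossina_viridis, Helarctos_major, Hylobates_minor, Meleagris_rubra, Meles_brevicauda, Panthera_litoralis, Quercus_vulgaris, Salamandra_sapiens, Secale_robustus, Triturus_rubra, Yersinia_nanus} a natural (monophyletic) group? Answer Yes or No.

The most recent common ancestor of these taxa subtends ((Quercus_vulgaris,Salamandra_sapiens),((((((Glossina_viridis,Fagus_vulgaris),Triturus_rubra),(Hylobates_minor,Helarctos_major)),Panthera_litoralis),((Yersinia_nanus,Meles_brevicauda),(Meleagris_rubra,Secale_robustus))),Avena_fluviatilis)).
That clade has exactly 13 tips — every listed taxon and nothing else — so the group is monophyletic.

Yes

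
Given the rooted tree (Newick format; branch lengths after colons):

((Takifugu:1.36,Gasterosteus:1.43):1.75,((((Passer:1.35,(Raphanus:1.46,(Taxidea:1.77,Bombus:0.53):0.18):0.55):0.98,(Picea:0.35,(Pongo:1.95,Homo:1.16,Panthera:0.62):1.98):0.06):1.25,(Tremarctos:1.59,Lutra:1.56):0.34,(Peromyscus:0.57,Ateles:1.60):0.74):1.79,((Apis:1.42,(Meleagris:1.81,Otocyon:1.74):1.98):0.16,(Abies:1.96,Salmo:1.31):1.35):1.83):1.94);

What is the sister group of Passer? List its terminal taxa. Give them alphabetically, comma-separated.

Bombus, Raphanus, Taxidea

Passer attaches to the tree at the node subtending (Passer,(Raphanus,(Taxidea,Bombus))).
The other lineage descending from that same node — the sister group — is (Raphanus,(Taxidea,Bombus)); its 3 tips in alphabetical order are the answer.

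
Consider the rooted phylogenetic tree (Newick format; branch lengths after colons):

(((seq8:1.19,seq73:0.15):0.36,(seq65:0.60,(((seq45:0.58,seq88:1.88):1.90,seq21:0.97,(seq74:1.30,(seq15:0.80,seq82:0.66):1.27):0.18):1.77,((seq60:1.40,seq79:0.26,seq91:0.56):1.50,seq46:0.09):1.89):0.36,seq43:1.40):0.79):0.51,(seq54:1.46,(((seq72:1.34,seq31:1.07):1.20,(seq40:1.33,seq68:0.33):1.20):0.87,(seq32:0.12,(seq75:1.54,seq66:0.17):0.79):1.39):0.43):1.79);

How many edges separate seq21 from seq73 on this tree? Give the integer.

6

The MRCA of seq21 and seq73 is the node subtending ((seq8,seq73),(seq65,(((seq45,seq88),seq21,(seq74,(seq15,seq82))),((seq60,seq79,seq91),seq46)),seq43)).
From seq21 up to that node: 4 branches. From seq73 up to the same node: 2 branches. Total: 4 + 2 = 6.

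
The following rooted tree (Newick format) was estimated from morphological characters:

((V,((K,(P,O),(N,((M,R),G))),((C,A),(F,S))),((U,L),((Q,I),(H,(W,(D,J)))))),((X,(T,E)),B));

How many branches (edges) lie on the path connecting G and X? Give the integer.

9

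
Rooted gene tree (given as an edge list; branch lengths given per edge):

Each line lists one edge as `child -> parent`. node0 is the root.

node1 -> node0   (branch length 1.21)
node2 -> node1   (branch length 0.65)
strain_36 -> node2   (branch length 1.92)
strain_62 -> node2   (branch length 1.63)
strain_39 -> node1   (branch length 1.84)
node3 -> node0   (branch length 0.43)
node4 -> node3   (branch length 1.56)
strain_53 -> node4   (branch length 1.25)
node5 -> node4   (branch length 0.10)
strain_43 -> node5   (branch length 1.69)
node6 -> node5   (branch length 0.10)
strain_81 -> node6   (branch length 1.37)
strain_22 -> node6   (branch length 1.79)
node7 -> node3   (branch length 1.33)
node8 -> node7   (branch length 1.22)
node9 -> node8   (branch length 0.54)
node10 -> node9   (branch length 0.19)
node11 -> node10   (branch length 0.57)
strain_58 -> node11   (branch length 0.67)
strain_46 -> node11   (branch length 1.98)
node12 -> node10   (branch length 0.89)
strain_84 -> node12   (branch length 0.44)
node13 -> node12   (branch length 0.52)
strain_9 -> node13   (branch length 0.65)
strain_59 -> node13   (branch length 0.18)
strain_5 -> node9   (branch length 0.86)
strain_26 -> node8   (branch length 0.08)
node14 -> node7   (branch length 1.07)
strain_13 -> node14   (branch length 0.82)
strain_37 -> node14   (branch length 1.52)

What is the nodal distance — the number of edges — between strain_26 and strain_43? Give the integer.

6

The MRCA of strain_26 and strain_43 is the node subtending ((strain_53,(strain_43,(strain_81,strain_22))),(((((strain_58,strain_46),(strain_84,(strain_9,strain_59))),strain_5),strain_26),(strain_13,strain_37))).
From strain_26 up to that node: 3 branches. From strain_43 up to the same node: 3 branches. Total: 3 + 3 = 6.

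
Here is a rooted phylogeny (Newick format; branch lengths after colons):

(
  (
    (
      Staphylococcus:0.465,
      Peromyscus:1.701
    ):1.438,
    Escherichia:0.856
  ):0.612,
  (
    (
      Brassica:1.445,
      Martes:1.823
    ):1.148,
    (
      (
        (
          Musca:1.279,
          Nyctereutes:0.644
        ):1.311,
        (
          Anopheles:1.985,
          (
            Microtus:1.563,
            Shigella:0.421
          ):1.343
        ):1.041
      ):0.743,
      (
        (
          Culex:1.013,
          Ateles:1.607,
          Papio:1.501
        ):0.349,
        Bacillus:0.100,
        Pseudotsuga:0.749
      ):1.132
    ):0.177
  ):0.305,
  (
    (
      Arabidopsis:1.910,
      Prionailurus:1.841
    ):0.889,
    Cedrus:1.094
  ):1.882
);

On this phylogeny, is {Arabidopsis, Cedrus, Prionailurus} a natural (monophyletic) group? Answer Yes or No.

Yes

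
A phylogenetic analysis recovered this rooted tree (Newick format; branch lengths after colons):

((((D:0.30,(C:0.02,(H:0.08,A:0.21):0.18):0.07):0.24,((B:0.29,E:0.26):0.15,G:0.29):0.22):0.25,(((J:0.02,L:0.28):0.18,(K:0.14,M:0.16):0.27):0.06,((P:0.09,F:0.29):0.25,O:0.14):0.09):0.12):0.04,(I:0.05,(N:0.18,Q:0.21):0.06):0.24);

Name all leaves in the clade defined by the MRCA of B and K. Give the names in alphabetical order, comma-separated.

Tracing B: it sits inside (B,E).
Tracing K: it sits inside (K,M).
The smallest clade enclosing both is (((D,(C,(H,A))),((B,E),G)),(((J,L),(K,M)),((P,F),O))); the answer is its 14 terminal taxa in alphabetical order.

A, B, C, D, E, F, G, H, J, K, L, M, O, P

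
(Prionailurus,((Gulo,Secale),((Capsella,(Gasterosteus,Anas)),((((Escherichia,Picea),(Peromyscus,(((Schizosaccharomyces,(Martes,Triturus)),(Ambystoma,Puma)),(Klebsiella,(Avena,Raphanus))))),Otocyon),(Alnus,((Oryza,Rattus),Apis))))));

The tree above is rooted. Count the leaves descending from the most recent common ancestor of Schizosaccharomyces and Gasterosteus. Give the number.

19

The MRCA of Schizosaccharomyces and Gasterosteus is the node subtending ((Capsella,(Gasterosteus,Anas)),((((Escherichia,Picea),(Peromyscus,(((Schizosaccharomyces,(Martes,Triturus)),(Ambystoma,Puma)),(Klebsiella,(Avena,Raphanus))))),Otocyon),(Alnus,((Oryza,Rattus),Apis)))).
That clade contains 19 terminal taxa: Alnus, Ambystoma, Anas, Apis, Avena, Capsella, Escherichia, Gasterosteus, Klebsiella, Martes, Oryza, Otocyon, Peromyscus, Picea, Puma, Raphanus, Rattus, Schizosaccharomyces, Triturus.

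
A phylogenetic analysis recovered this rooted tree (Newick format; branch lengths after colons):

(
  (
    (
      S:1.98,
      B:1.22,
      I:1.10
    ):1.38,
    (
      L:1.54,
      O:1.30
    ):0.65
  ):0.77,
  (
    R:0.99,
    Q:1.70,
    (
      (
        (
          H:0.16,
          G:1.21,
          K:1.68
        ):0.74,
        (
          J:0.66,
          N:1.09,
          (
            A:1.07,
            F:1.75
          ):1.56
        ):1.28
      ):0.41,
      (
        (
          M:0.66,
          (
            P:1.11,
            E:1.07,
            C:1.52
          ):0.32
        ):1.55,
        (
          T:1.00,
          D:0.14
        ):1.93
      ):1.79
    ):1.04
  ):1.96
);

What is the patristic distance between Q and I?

6.91

The path runs Q → … → MRCA → … → I; the MRCA is the root of the tree.
Branch lengths along that path: 1.70 + 1.96 + 0.77 + 1.38 + 1.10 = 6.91.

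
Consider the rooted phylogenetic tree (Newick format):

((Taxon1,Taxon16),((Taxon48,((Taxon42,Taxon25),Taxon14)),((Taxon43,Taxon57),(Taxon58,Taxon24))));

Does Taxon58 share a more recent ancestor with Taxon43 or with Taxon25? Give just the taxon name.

The MRCA of Taxon58 and Taxon43 subtends ((Taxon43,Taxon57),(Taxon58,Taxon24)) (4 taxa).
The MRCA of Taxon58 and Taxon25 subtends ((Taxon48,((Taxon42,Taxon25),Taxon14)),((Taxon43,Taxon57),(Taxon58,Taxon24))) (8 taxa).
The first is nested inside the second, so Taxon58 shares a more recent common ancestor with Taxon43.

Taxon43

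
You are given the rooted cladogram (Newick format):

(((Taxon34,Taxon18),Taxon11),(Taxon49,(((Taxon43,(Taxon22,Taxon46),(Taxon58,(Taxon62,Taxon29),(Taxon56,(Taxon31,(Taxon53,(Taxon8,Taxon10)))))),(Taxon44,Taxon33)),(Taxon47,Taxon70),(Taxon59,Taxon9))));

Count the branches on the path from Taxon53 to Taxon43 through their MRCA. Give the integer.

The MRCA of Taxon53 and Taxon43 is the node subtending (Taxon43,(Taxon22,Taxon46),(Taxon58,(Taxon62,Taxon29),(Taxon56,(Taxon31,(Taxon53,(Taxon8,Taxon10)))))).
From Taxon53 up to that node: 5 branches. From Taxon43 up to the same node: 1 branch. Total: 5 + 1 = 6.

6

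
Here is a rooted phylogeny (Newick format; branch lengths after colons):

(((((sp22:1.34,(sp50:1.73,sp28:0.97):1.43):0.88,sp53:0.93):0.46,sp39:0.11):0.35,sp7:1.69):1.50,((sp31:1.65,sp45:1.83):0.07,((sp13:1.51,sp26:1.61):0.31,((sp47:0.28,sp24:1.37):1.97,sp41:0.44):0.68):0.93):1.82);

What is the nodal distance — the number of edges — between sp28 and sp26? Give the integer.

10

The MRCA of sp28 and sp26 is the root of the tree.
From sp28 up to that node: 6 branches. From sp26 up to the same node: 4 branches. Total: 6 + 4 = 10.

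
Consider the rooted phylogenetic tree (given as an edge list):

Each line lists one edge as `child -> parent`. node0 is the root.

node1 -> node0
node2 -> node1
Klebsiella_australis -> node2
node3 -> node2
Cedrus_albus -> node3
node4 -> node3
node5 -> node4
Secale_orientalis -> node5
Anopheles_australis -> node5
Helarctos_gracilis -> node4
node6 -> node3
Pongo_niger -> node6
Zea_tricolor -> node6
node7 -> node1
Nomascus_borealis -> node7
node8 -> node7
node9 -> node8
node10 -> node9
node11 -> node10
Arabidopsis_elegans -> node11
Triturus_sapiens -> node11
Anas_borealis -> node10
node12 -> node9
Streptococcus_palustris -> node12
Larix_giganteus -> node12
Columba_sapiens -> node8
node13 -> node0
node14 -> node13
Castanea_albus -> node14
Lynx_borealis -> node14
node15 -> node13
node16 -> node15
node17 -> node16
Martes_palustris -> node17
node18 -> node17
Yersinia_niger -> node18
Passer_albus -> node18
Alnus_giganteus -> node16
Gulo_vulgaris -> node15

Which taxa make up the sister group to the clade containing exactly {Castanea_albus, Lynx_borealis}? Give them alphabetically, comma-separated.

The clade containing exactly {Castanea_albus, Lynx_borealis} attaches to the tree at the node subtending ((Castanea_albus,Lynx_borealis),(((Martes_palustris,(Yersinia_niger,Passer_albus)),Alnus_giganteus),Gulo_vulgaris)).
The other lineage descending from that same node — the sister group — is (((Martes_palustris,(Yersinia_niger,Passer_albus)),Alnus_giganteus),Gulo_vulgaris); its 5 tips in alphabetical order are the answer.

Alnus_giganteus, Gulo_vulgaris, Martes_palustris, Passer_albus, Yersinia_niger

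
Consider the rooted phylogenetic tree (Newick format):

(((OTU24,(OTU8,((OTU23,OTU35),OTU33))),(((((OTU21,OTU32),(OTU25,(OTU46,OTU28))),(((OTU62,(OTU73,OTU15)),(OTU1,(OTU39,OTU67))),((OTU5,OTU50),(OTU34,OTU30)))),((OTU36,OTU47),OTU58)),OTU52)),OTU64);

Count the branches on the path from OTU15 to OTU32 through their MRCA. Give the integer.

The MRCA of OTU15 and OTU32 is the node subtending (((OTU21,OTU32),(OTU25,(OTU46,OTU28))),(((OTU62,(OTU73,OTU15)),(OTU1,(OTU39,OTU67))),((OTU5,OTU50),(OTU34,OTU30)))).
From OTU15 up to that node: 5 branches. From OTU32 up to the same node: 3 branches. Total: 5 + 3 = 8.

8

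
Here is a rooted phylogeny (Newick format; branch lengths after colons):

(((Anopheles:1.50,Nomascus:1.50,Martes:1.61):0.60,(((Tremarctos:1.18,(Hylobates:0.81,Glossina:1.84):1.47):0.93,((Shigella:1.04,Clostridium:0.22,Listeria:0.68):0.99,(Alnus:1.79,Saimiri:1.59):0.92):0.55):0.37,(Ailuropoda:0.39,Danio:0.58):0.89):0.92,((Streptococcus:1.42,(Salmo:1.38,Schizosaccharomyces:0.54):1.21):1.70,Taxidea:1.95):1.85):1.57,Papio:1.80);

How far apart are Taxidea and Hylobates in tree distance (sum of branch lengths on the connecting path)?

The path runs Taxidea → … → MRCA → … → Hylobates; the MRCA is the node subtending ((Anopheles,Nomascus,Martes),(((Tremarctos,(Hylobates,Glossina)),((Shigella,Clostridium,Listeria),(Alnus,Saimiri))),(Ailuropoda,Danio)),((Streptococcus,(Salmo,Schizosaccharomyces)),Taxidea)).
Branch lengths along that path: 1.95 + 1.85 + 0.92 + 0.37 + 0.93 + 1.47 + 0.81 = 8.30.

8.30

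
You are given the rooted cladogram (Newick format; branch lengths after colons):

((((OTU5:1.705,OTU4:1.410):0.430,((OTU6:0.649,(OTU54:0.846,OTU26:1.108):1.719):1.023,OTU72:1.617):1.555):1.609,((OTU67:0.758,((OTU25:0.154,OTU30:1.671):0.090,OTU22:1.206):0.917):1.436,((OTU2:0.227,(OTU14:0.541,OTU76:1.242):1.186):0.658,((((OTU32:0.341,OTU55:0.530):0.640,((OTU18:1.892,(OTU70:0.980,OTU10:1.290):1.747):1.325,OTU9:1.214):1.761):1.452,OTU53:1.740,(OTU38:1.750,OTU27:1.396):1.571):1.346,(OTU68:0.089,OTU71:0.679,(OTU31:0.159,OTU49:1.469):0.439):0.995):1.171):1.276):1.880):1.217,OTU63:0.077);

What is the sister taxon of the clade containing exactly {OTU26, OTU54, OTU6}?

OTU72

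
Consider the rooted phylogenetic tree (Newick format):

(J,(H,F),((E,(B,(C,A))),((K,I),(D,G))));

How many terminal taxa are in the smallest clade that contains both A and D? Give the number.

8

The MRCA of A and D is the node subtending ((E,(B,(C,A))),((K,I),(D,G))).
That clade contains 8 terminal taxa: A, B, C, D, E, G, I, K.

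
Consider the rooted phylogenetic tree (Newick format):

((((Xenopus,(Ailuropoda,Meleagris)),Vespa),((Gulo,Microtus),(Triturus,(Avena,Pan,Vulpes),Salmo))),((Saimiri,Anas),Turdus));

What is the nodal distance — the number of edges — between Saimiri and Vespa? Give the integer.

6

The MRCA of Saimiri and Vespa is the root of the tree.
From Saimiri up to that node: 3 branches. From Vespa up to the same node: 3 branches. Total: 3 + 3 = 6.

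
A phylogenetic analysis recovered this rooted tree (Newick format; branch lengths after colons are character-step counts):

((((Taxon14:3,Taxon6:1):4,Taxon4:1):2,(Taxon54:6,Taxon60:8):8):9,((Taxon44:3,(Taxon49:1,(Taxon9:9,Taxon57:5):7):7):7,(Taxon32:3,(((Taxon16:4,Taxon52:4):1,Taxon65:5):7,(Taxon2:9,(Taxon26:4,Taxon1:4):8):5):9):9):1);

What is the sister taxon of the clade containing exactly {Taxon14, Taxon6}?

Taxon4

The clade containing exactly {Taxon14, Taxon6} attaches to the tree at the node subtending ((Taxon14,Taxon6),Taxon4).
The other lineage descending from that same node — the sister group — is the single tip Taxon4.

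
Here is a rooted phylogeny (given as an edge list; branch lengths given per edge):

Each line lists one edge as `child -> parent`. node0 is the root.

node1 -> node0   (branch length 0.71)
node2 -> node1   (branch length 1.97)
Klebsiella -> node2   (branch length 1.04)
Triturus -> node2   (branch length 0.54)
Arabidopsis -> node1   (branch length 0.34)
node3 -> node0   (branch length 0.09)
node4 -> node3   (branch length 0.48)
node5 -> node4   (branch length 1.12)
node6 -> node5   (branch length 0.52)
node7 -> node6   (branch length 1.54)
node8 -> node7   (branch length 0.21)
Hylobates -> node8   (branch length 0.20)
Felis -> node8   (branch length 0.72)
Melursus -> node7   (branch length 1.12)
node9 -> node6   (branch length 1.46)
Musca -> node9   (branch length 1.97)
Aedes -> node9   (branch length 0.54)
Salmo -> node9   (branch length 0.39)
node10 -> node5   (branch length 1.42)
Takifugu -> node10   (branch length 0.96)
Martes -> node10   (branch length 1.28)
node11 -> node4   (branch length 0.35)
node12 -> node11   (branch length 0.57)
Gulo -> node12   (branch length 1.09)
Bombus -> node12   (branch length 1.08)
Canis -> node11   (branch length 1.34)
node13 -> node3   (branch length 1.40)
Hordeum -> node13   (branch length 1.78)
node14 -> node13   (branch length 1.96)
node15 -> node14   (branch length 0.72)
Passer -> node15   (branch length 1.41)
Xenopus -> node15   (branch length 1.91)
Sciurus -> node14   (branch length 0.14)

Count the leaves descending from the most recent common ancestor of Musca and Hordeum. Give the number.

15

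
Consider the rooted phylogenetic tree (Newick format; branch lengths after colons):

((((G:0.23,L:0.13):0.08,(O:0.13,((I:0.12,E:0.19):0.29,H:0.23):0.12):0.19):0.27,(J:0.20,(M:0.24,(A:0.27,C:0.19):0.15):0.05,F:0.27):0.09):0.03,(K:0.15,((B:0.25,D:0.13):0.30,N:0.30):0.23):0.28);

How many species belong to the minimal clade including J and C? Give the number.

The MRCA of J and C is the node subtending (J,(M,(A,C)),F).
That clade contains 5 terminal taxa: A, C, F, J, M.

5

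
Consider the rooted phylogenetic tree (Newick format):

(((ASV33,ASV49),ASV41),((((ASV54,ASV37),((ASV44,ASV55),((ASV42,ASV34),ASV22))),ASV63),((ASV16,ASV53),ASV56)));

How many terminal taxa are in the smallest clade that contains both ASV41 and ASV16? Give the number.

14

The MRCA of ASV41 and ASV16 is the root, so the clade is the entire tree.
That clade contains 14 terminal taxa: ASV16, ASV22, ASV33, ASV34, ASV37, ASV41, ASV42, ASV44, ASV49, ASV53, ASV54, ASV55, ASV56, ASV63.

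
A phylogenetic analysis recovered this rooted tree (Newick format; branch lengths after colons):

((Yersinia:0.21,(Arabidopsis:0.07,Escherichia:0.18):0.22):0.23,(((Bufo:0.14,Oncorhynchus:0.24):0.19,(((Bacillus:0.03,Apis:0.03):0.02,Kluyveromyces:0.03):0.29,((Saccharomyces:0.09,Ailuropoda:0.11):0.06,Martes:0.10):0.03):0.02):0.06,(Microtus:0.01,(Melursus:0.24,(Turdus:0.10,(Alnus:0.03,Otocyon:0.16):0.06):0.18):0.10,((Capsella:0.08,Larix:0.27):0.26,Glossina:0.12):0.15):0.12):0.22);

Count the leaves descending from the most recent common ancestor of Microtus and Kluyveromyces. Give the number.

16

The MRCA of Microtus and Kluyveromyces is the node subtending (((Bufo,Oncorhynchus),(((Bacillus,Apis),Kluyveromyces),((Saccharomyces,Ailuropoda),Martes))),(Microtus,(Melursus,(Turdus,(Alnus,Otocyon))),((Capsella,Larix),Glossina))).
That clade contains 16 terminal taxa: Ailuropoda, Alnus, Apis, Bacillus, Bufo, Capsella, Glossina, Kluyveromyces, Larix, Martes, Melursus, Microtus, Oncorhynchus, Otocyon, Saccharomyces, Turdus.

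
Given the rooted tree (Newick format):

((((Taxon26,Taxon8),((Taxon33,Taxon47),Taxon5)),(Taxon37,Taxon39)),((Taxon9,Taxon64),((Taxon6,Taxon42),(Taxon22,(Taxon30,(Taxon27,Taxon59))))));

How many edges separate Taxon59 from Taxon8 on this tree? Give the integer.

The MRCA of Taxon59 and Taxon8 is the root of the tree.
From Taxon59 up to that node: 6 branches. From Taxon8 up to the same node: 4 branches. Total: 6 + 4 = 10.

10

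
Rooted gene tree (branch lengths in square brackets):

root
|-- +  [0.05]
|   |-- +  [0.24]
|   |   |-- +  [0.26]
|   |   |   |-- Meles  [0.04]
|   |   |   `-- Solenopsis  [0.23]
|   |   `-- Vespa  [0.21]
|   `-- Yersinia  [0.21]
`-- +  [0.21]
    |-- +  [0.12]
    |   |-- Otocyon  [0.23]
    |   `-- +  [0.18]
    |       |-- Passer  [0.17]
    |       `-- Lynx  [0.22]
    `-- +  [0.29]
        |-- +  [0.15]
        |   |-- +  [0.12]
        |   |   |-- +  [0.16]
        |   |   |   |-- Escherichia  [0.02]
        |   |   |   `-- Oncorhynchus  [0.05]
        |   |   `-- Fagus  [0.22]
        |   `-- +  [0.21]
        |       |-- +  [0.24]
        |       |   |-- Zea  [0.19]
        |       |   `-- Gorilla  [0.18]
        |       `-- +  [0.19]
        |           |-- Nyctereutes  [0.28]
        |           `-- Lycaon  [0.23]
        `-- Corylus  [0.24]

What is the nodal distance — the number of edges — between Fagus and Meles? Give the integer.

9

The MRCA of Fagus and Meles is the root of the tree.
From Fagus up to that node: 5 branches. From Meles up to the same node: 4 branches. Total: 5 + 4 = 9.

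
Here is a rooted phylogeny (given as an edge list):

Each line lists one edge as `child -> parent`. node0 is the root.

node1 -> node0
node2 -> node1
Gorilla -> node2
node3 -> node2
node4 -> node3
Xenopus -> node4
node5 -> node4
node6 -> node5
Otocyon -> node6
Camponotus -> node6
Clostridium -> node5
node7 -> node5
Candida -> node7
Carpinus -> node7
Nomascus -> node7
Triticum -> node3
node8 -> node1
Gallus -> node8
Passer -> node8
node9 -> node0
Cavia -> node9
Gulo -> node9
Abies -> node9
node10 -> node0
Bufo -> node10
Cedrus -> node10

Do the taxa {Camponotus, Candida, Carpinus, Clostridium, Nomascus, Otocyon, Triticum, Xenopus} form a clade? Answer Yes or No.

Yes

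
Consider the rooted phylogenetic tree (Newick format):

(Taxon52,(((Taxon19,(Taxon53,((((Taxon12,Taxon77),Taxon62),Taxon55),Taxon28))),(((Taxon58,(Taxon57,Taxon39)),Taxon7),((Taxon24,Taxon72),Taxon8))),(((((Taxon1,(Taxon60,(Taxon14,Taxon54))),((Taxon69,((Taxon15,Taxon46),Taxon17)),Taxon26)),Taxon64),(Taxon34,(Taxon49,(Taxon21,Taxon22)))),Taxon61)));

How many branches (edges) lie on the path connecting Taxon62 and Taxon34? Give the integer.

The MRCA of Taxon62 and Taxon34 is the node subtending (((Taxon19,(Taxon53,((((Taxon12,Taxon77),Taxon62),Taxon55),Taxon28))),(((Taxon58,(Taxon57,Taxon39)),Taxon7),((Taxon24,Taxon72),Taxon8))),(((((Taxon1,(Taxon60,(Taxon14,Taxon54))),((Taxon69,((Taxon15,Taxon46),Taxon17)),Taxon26)),Taxon64),(Taxon34,(Taxon49,(Taxon21,Taxon22)))),Taxon61)).
From Taxon62 up to that node: 7 branches. From Taxon34 up to the same node: 4 branches. Total: 7 + 4 = 11.

11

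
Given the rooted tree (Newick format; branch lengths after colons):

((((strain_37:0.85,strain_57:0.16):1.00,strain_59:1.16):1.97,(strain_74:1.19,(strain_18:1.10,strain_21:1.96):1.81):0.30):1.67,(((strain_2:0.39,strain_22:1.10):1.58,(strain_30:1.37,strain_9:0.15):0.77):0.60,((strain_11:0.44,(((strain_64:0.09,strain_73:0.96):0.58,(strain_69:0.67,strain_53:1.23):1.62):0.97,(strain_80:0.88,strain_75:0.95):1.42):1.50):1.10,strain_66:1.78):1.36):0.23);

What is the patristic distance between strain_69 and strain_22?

The path runs strain_69 → … → MRCA → … → strain_22; the MRCA is the node subtending (((strain_2,strain_22),(strain_30,strain_9)),((strain_11,(((strain_64,strain_73),(strain_69,strain_53)),(strain_80,strain_75))),strain_66)).
Branch lengths along that path: 0.67 + 1.62 + 0.97 + 1.50 + 1.10 + 1.36 + 0.60 + 1.58 + 1.10 = 10.50.

10.50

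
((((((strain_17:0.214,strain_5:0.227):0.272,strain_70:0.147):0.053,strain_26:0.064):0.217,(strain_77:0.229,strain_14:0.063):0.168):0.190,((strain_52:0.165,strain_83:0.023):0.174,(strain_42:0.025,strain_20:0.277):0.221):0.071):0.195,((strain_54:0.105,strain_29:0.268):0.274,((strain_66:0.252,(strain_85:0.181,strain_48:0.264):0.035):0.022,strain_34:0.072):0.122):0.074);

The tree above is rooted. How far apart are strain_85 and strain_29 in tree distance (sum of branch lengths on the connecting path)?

The path runs strain_85 → … → MRCA → … → strain_29; the MRCA is the node subtending ((strain_54,strain_29),((strain_66,(strain_85,strain_48)),strain_34)).
Branch lengths along that path: 0.181 + 0.035 + 0.022 + 0.122 + 0.274 + 0.268 = 0.902.

0.902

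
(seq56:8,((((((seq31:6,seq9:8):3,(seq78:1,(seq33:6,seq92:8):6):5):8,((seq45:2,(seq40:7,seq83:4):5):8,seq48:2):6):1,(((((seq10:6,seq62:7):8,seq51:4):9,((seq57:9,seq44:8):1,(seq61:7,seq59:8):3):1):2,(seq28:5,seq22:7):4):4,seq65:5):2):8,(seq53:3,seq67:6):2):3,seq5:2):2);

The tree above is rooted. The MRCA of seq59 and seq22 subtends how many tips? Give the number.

9

The MRCA of seq59 and seq22 is the node subtending ((((seq10,seq62),seq51),((seq57,seq44),(seq61,seq59))),(seq28,seq22)).
That clade contains 9 terminal taxa: seq10, seq22, seq28, seq44, seq51, seq57, seq59, seq61, seq62.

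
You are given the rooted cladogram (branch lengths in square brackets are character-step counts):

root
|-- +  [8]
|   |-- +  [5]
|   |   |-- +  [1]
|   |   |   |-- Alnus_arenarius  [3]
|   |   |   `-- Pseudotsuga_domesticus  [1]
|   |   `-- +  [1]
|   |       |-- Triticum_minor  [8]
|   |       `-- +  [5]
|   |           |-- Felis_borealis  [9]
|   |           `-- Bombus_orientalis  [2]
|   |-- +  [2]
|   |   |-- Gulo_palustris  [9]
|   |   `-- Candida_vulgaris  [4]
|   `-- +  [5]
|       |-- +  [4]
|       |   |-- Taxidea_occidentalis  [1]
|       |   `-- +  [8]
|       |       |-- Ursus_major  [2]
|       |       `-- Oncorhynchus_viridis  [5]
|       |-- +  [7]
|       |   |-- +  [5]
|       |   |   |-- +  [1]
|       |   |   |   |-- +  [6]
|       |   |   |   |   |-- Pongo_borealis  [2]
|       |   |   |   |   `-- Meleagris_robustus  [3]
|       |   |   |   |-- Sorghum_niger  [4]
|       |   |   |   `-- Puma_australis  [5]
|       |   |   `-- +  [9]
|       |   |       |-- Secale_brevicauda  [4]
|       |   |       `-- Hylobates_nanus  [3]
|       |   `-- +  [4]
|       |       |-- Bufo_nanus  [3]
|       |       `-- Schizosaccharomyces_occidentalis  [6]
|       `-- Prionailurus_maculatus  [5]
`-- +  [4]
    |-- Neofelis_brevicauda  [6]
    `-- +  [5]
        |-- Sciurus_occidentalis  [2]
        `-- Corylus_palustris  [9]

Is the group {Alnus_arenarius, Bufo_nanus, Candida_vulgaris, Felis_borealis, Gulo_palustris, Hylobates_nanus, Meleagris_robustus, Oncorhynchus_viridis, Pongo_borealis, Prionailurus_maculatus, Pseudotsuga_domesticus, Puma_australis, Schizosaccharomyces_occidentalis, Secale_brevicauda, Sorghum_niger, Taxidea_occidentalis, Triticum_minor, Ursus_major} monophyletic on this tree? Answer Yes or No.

The MRCA of the listed taxa subtends (((Alnus_arenarius,Pseudotsuga_domesticus),(Triticum_minor,(Felis_borealis,Bombus_orientalis))),(Gulo_palustris,Candida_vulgaris),((Taxidea_occidentalis,(Ursus_major,Oncorhynchus_viridis)),((((Pongo_borealis,Meleagris_robustus),Sorghum_niger,Puma_australis),(Secale_brevicauda,Hylobates_nanus)),(Bufo_nanus,Schizosaccharomyces_occidentalis)),Prionailurus_maculatus)).
That clade also contains Bombus_orientalis, which is not in the proposed group, so the group is not monophyletic.

No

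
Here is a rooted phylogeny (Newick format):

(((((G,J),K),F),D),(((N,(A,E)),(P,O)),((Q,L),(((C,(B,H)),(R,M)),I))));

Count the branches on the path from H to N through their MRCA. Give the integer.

9

The MRCA of H and N is the node subtending (((N,(A,E)),(P,O)),((Q,L),(((C,(B,H)),(R,M)),I))).
From H up to that node: 6 branches. From N up to the same node: 3 branches. Total: 6 + 3 = 9.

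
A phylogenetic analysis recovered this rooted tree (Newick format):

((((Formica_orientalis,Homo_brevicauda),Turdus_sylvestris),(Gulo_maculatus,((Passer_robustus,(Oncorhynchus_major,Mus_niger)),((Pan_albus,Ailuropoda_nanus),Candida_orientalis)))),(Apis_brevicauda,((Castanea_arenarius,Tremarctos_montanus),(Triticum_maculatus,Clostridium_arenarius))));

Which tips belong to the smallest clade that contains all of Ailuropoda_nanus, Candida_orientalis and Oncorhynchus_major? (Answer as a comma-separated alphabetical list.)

Ailuropoda_nanus, Candida_orientalis, Mus_niger, Oncorhynchus_major, Pan_albus, Passer_robustus

Tracing Ailuropoda_nanus: it sits inside (Pan_albus,Ailuropoda_nanus).
Tracing Candida_orientalis: it sits inside ((Pan_albus,Ailuropoda_nanus),Candida_orientalis).
Tracing Oncorhynchus_major: it sits inside (Oncorhynchus_major,Mus_niger).
The smallest clade enclosing all 3 is ((Passer_robustus,(Oncorhynchus_major,Mus_niger)),((Pan_albus,Ailuropoda_nanus),Candida_orientalis)); the answer is its 6 terminal taxa in alphabetical order.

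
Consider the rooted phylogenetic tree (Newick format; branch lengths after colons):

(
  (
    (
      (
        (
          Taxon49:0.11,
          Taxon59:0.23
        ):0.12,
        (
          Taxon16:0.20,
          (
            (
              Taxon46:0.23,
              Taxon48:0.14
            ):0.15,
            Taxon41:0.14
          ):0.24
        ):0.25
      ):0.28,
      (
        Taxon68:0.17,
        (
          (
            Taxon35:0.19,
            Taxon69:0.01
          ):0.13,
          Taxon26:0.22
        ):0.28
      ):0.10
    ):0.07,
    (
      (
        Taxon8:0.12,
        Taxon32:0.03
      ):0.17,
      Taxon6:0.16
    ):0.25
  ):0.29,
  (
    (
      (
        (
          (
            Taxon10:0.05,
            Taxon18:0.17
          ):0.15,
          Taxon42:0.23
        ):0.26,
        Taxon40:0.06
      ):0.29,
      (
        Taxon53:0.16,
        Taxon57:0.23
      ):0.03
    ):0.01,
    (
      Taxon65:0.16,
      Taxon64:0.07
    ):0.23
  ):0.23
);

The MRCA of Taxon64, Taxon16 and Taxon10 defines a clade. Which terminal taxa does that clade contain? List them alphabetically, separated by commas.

Taxon10, Taxon16, Taxon18, Taxon26, Taxon32, Taxon35, Taxon40, Taxon41, Taxon42, Taxon46, Taxon48, Taxon49, Taxon53, Taxon57, Taxon59, Taxon6, Taxon64, Taxon65, Taxon68, Taxon69, Taxon8

Tracing Taxon64: it sits inside (Taxon65,Taxon64).
Tracing Taxon16: it sits inside (Taxon16,((Taxon46,Taxon48),Taxon41)).
Tracing Taxon10: it sits inside (Taxon10,Taxon18).
The smallest clade enclosing all 3 is the whole tree (their MRCA is the root), so the answer is all 21 tips in alphabetical order.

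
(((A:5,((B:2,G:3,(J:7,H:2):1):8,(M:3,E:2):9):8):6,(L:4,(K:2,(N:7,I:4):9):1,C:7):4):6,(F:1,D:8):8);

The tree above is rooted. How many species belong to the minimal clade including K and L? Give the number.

5

The MRCA of K and L is the node subtending (L,(K,(N,I)),C).
That clade contains 5 terminal taxa: C, I, K, L, N.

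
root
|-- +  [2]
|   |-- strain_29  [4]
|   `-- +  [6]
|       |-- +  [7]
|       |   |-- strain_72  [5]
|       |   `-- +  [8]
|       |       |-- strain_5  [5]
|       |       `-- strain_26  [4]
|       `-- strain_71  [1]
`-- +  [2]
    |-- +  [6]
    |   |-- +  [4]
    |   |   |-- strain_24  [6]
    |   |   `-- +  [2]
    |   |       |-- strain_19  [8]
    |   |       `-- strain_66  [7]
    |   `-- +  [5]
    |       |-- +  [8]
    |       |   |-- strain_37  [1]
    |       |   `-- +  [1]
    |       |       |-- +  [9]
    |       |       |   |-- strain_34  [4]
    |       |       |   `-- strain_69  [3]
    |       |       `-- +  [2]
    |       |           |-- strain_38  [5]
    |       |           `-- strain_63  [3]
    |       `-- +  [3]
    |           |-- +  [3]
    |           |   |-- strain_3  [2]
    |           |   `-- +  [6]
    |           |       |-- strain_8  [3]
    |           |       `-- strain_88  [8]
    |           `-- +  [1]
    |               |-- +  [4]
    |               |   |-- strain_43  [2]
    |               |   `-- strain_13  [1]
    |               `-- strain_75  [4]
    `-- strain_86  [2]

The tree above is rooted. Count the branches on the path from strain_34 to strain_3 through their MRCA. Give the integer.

7

The MRCA of strain_34 and strain_3 is the node subtending ((strain_37,((strain_34,strain_69),(strain_38,strain_63))),((strain_3,(strain_8,strain_88)),((strain_43,strain_13),strain_75))).
From strain_34 up to that node: 4 branches. From strain_3 up to the same node: 3 branches. Total: 4 + 3 = 7.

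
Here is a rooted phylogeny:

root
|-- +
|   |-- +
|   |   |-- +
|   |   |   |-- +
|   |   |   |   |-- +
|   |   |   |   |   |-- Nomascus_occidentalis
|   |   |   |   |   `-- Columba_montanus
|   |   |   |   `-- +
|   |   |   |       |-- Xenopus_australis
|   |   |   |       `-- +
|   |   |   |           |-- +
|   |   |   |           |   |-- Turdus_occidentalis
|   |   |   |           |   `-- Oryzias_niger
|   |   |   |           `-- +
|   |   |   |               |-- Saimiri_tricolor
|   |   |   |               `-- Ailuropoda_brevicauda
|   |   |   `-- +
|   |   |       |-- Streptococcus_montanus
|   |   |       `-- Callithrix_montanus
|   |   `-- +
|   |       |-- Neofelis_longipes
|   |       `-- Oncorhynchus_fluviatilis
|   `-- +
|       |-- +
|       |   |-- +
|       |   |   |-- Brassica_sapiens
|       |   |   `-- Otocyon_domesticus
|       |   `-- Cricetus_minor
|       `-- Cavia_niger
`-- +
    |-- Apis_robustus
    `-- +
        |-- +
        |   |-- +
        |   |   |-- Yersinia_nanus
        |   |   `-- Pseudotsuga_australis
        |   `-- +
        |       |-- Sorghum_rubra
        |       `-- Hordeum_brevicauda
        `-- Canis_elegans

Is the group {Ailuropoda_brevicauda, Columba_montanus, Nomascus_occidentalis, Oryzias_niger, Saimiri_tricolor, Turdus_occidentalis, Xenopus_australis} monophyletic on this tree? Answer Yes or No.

Yes

The most recent common ancestor of these taxa subtends ((Nomascus_occidentalis,Columba_montanus),(Xenopus_australis,((Turdus_occidentalis,Oryzias_niger),(Saimiri_tricolor,Ailuropoda_brevicauda)))).
That clade has exactly 7 tips — every listed taxon and nothing else — so the group is monophyletic.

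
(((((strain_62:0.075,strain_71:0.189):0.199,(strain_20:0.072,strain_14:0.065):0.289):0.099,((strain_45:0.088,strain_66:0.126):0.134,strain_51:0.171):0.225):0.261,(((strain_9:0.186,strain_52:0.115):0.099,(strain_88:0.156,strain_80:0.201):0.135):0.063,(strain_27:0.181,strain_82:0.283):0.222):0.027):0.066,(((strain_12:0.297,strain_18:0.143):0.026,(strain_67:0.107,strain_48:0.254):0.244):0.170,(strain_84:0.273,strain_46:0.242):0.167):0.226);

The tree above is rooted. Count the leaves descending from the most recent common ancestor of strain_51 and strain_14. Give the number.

The MRCA of strain_51 and strain_14 is the node subtending (((strain_62,strain_71),(strain_20,strain_14)),((strain_45,strain_66),strain_51)).
That clade contains 7 terminal taxa: strain_14, strain_20, strain_45, strain_51, strain_62, strain_66, strain_71.

7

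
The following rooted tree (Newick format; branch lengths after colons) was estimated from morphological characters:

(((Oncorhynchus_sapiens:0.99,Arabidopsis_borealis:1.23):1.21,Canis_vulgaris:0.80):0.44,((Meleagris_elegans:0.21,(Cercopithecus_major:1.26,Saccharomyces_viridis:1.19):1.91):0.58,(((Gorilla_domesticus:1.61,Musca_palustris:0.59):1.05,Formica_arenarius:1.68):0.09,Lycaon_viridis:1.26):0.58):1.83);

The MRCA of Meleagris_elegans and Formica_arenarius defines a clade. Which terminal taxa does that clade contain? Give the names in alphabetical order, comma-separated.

Cercopithecus_major, Formica_arenarius, Gorilla_domesticus, Lycaon_viridis, Meleagris_elegans, Musca_palustris, Saccharomyces_viridis

Tracing Meleagris_elegans: it sits inside (Meleagris_elegans,(Cercopithecus_major,Saccharomyces_viridis)).
Tracing Formica_arenarius: it sits inside ((Gorilla_domesticus,Musca_palustris),Formica_arenarius).
The smallest clade enclosing both is ((Meleagris_elegans,(Cercopithecus_major,Saccharomyces_viridis)),(((Gorilla_domesticus,Musca_palustris),Formica_arenarius),Lycaon_viridis)); the answer is its 7 terminal taxa in alphabetical order.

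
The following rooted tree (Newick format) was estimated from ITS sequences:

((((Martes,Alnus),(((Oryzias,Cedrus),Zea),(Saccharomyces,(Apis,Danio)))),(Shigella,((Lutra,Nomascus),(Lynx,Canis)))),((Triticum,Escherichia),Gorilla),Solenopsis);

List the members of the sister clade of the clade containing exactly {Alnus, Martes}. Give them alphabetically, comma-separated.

The clade containing exactly {Alnus, Martes} attaches to the tree at the node subtending ((Martes,Alnus),(((Oryzias,Cedrus),Zea),(Saccharomyces,(Apis,Danio)))).
The other lineage descending from that same node — the sister group — is (((Oryzias,Cedrus),Zea),(Saccharomyces,(Apis,Danio))); its 6 tips in alphabetical order are the answer.

Apis, Cedrus, Danio, Oryzias, Saccharomyces, Zea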